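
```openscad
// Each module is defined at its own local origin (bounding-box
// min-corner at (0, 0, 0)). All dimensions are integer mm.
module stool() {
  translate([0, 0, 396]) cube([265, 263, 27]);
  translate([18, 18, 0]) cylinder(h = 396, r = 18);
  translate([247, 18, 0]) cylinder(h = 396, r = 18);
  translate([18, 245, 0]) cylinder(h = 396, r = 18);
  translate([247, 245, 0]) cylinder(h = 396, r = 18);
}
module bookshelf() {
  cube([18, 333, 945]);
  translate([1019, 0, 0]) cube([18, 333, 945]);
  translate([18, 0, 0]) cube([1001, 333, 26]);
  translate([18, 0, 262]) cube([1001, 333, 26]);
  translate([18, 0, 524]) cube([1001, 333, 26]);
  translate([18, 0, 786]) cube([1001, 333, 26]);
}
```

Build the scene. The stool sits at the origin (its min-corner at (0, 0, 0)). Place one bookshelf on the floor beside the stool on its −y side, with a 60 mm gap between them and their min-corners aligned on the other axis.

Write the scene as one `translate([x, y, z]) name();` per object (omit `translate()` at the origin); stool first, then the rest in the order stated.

stool();
translate([0, -393, 0]) bookshelf();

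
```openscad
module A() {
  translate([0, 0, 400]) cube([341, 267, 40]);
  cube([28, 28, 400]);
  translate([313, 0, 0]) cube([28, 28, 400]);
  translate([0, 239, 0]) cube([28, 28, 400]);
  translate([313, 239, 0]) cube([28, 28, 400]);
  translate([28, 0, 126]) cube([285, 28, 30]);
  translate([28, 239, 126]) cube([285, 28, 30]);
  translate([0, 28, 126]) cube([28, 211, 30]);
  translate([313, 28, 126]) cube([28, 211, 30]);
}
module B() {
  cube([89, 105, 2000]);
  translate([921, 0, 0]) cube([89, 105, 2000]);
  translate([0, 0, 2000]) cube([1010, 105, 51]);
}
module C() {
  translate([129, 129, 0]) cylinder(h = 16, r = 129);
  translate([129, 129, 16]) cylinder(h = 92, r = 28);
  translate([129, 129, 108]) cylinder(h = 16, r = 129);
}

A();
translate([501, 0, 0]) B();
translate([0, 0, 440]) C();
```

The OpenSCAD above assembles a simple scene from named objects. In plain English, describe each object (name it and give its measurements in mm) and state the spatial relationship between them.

A is a simple wooden stool: a rectangular seat 341 mm (x) by 267 mm (y), 40 mm thick, top face at z = 440 mm, on four square legs, each 28×28 mm in cross-section. The legs rest on z = 0, each flush with a corner of the seat. Four stretchers, 28 mm wide and 30 mm tall, connect adjacent legs with their undersides at z = 126 mm, each running between the inner faces of the legs it joins and aligned with the legs' outer faces on the other axis.

B is a door frame. The clear opening is 832 mm wide and 2000 mm high. Two 89 mm wide jambs, 105 mm deep, stand either side of the opening from the floor to the top of the opening. A 51 mm thick head sits across the top of both jambs, spanning the full outside width of the frame.

C is a spool: two coaxial disc flanges of radius 129 mm and thickness 16 mm, joined by a core cylinder of radius 28 mm and height 92 mm. The lower flange rests on z = 0 and the three cylinders share a vertical axis.

The door frame is on the floor beside the stool on its +x side. The spool is on top of the stool.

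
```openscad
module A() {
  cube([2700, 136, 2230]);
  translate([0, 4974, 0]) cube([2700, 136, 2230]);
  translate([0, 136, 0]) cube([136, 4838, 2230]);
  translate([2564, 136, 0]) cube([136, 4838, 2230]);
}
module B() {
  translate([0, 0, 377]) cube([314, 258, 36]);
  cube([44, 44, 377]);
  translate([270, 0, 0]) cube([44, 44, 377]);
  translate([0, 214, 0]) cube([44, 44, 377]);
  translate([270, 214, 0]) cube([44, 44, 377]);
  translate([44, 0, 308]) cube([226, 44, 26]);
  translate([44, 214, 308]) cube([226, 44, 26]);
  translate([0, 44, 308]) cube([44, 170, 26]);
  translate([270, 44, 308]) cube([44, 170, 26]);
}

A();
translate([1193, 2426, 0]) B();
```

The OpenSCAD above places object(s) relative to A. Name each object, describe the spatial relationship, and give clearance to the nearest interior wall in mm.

Clearances: x = 1057, y = 2290; minimum 1057 mm.

A is a house frame. B is a stool. The stool sits inside the house frame, centred. The clearance to the nearest interior wall is 1057 mm.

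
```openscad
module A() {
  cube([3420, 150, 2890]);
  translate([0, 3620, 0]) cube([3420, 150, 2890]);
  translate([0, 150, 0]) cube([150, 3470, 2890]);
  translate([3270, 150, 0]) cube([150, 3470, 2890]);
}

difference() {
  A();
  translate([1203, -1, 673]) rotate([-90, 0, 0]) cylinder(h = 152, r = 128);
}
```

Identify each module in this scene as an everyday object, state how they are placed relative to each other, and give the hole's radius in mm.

The subtracted cylinder has r = 128 mm.

A is a house frame. The house frame has a circular hole through its front wall. The hole's radius is 128 mm.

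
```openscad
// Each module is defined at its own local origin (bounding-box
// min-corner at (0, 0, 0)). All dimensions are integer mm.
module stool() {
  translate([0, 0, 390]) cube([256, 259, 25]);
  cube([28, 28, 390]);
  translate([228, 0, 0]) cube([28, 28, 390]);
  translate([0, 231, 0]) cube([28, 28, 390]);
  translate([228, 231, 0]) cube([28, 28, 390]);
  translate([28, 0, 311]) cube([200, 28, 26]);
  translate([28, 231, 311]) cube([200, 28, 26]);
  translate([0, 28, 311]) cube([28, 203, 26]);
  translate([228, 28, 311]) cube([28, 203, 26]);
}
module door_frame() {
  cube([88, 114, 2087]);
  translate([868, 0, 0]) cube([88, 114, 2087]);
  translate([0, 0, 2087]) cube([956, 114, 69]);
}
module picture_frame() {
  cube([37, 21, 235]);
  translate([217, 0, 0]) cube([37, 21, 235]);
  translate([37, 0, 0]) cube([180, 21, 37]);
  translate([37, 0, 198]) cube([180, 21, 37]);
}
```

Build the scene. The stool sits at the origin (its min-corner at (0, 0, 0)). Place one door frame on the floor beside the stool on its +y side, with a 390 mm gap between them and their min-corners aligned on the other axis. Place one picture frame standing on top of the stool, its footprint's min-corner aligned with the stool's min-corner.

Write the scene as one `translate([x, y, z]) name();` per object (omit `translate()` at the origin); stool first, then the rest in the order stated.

stool();
translate([0, 649, 0]) door_frame();
translate([0, 0, 415]) picture_frame();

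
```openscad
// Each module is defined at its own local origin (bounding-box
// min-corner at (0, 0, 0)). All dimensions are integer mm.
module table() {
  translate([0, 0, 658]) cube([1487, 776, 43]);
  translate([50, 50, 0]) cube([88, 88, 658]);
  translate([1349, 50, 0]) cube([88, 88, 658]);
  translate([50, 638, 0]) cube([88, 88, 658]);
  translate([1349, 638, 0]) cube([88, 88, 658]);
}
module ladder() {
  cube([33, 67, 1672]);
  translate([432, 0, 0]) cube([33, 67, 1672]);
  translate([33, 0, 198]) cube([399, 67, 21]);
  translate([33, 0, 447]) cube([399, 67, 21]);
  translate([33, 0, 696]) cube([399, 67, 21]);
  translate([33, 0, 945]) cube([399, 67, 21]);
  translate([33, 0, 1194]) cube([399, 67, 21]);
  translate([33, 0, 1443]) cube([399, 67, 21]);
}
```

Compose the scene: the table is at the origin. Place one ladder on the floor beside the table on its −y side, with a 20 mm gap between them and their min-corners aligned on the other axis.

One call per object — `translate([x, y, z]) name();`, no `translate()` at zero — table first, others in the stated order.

table();
translate([0, -87, 0]) ladder();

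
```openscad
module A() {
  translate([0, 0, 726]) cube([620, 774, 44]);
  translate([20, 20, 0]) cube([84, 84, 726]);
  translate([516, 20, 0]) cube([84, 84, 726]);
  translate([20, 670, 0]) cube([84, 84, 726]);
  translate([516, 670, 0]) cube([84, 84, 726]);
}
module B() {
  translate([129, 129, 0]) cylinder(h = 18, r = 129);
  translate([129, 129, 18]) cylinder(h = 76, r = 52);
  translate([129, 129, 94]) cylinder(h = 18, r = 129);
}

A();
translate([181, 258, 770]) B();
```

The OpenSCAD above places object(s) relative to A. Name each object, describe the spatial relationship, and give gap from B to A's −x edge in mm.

The spool's min-x is at 181; the table's min-x is 0; gap = 181 mm.

A is a table. B is a spool. The spool is on top of the table, centred. The gap from the spool to the table's −x edge is 181 mm.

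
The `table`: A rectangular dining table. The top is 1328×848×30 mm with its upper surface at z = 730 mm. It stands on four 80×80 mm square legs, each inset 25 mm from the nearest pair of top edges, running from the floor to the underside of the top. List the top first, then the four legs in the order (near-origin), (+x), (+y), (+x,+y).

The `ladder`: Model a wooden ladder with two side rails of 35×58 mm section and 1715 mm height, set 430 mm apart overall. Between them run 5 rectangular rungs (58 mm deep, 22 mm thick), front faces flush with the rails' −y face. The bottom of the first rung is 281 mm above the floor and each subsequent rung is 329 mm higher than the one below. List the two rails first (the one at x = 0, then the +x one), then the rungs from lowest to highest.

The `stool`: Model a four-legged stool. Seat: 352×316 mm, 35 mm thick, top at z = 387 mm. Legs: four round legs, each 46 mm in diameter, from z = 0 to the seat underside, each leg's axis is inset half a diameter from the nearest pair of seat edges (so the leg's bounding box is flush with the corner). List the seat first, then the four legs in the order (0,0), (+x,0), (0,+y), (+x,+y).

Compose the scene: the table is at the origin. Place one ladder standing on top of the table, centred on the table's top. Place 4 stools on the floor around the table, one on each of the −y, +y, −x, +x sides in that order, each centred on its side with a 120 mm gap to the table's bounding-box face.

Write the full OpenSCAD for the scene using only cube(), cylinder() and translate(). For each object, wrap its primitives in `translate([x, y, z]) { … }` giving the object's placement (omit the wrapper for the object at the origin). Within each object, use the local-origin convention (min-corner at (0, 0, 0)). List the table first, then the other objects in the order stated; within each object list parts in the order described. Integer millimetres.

translate([0, 0, 700]) cube([1328, 848, 30]);
translate([25, 25, 0]) cube([80, 80, 700]);
translate([1223, 25, 0]) cube([80, 80, 700]);
translate([25, 743, 0]) cube([80, 80, 700]);
translate([1223, 743, 0]) cube([80, 80, 700]);
translate([449, 395, 730]) {
  cube([35, 58, 1715]);
  translate([395, 0, 0]) cube([35, 58, 1715]);
  translate([35, 0, 281]) cube([360, 58, 22]);
  translate([35, 0, 610]) cube([360, 58, 22]);
  translate([35, 0, 939]) cube([360, 58, 22]);
  translate([35, 0, 1268]) cube([360, 58, 22]);
  translate([35, 0, 1597]) cube([360, 58, 22]);
}
translate([488, -436, 0]) {
  translate([0, 0, 352]) cube([352, 316, 35]);
  translate([23, 23, 0]) cylinder(h = 352, r = 23);
  translate([329, 23, 0]) cylinder(h = 352, r = 23);
  translate([23, 293, 0]) cylinder(h = 352, r = 23);
  translate([329, 293, 0]) cylinder(h = 352, r = 23);
}
translate([488, 968, 0]) {
  translate([0, 0, 352]) cube([352, 316, 35]);
  translate([23, 23, 0]) cylinder(h = 352, r = 23);
  translate([329, 23, 0]) cylinder(h = 352, r = 23);
  translate([23, 293, 0]) cylinder(h = 352, r = 23);
  translate([329, 293, 0]) cylinder(h = 352, r = 23);
}
translate([-472, 266, 0]) {
  translate([0, 0, 352]) cube([352, 316, 35]);
  translate([23, 23, 0]) cylinder(h = 352, r = 23);
  translate([329, 23, 0]) cylinder(h = 352, r = 23);
  translate([23, 293, 0]) cylinder(h = 352, r = 23);
  translate([329, 293, 0]) cylinder(h = 352, r = 23);
}
translate([1448, 266, 0]) {
  translate([0, 0, 352]) cube([352, 316, 35]);
  translate([23, 23, 0]) cylinder(h = 352, r = 23);
  translate([329, 23, 0]) cylinder(h = 352, r = 23);
  translate([23, 293, 0]) cylinder(h = 352, r = 23);
  translate([329, 293, 0]) cylinder(h = 352, r = 23);
}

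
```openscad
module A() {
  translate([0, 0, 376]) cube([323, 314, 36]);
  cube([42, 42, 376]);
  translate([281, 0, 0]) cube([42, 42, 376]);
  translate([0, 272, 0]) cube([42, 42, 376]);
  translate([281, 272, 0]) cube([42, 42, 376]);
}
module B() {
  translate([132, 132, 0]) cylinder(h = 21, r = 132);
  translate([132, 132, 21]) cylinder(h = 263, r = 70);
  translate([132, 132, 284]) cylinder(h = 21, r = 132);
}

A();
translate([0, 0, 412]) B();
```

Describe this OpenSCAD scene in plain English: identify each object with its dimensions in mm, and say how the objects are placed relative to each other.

A is a four-legged stool. The seat is 323×314 mm, 36 mm thick, top at z = 412 mm. It stands on four square legs, each 42×42 mm in cross-section, from z = 0 to the seat underside, each flush with a corner of the seat.

B is a spool: two coaxial disc flanges of radius 132 mm and thickness 21 mm, joined by a core cylinder of radius 70 mm and height 263 mm. The lower flange rests on z = 0 and the three cylinders share a vertical axis.

The spool is on top of the stool.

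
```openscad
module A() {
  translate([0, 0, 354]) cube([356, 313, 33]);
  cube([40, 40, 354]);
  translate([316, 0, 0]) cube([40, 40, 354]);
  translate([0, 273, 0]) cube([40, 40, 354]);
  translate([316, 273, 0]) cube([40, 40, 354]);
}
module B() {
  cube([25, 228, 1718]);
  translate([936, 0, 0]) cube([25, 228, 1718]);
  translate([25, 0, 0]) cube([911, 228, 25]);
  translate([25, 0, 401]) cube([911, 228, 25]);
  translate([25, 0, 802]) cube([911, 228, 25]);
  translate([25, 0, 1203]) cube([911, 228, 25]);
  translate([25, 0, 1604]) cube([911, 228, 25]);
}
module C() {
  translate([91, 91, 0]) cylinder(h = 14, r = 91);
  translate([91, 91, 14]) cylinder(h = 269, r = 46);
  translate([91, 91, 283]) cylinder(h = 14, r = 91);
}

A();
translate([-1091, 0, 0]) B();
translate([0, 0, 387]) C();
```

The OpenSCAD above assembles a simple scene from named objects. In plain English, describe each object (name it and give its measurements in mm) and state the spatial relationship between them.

A is a simple wooden stool: a rectangular seat 356 mm (x) by 313 mm (y), 33 mm thick, top face at z = 387 mm, on four square legs, each 40×40 mm in cross-section. The legs rest on z = 0, each flush with a corner of the seat.

B is an open bookshelf. Two side panels, each 25 mm thick, 228 mm deep and 1718 mm tall, stand 961 mm apart (outside-to-outside). Between them sit 5 shelves, each 25 mm thick and 228 mm deep, spanning the full gap between the sides. The bottom shelf rests on the floor (its underside at z = 0) and the clear gap between one shelf's top and the next shelf's underside is 376 mm.

C is a spool: two coaxial disc flanges of radius 91 mm and thickness 14 mm, joined by a core cylinder of radius 46 mm and height 269 mm. The lower flange rests on z = 0 and the three cylinders share a vertical axis.

The bookshelf is on the floor beside the stool on its −x side. The spool is on top of the stool.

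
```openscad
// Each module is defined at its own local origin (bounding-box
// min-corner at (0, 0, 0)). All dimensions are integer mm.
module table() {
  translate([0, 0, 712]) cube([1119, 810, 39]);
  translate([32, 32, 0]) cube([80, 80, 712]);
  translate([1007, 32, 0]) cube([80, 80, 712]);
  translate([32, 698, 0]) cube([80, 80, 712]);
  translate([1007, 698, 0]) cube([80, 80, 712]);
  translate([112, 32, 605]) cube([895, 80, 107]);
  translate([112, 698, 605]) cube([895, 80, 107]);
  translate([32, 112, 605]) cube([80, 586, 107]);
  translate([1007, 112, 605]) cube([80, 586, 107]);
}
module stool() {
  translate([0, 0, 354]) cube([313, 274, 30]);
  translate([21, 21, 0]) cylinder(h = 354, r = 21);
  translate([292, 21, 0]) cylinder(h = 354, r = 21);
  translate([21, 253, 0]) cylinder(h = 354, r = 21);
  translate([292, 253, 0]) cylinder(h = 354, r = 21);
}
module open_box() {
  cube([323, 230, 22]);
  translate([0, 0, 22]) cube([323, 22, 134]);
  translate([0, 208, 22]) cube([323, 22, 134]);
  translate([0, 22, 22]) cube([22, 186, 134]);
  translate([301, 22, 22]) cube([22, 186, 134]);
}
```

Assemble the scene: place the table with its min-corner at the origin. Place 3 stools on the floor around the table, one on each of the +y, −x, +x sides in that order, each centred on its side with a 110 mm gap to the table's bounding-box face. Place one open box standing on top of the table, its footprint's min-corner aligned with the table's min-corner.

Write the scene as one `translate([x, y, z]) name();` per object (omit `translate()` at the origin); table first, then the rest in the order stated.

table();
translate([403, 920, 0]) stool();
translate([-423, 268, 0]) stool();
translate([1229, 268, 0]) stool();
translate([0, 0, 751]) open_box();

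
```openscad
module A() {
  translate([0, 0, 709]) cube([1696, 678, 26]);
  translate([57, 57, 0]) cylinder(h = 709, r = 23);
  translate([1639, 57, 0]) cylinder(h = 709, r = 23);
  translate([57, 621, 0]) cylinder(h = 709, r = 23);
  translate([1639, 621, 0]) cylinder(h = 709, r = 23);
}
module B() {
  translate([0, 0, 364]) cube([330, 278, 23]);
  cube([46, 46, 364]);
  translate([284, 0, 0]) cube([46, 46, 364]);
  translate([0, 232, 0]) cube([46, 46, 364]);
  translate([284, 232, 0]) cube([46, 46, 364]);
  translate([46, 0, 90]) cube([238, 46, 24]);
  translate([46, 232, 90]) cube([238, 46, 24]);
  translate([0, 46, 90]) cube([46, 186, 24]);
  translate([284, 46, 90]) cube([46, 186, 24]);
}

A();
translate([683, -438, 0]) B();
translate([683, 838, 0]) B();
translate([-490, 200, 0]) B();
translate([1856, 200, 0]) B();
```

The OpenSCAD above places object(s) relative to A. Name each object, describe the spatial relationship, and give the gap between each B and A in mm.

Each stool's nearest face is 160 mm from the table's bounding box.

A is a table. B is a stool. Four stools sit around the table at the −y, +y, −x, +x sides. The gap between each stool and the table is 160 mm.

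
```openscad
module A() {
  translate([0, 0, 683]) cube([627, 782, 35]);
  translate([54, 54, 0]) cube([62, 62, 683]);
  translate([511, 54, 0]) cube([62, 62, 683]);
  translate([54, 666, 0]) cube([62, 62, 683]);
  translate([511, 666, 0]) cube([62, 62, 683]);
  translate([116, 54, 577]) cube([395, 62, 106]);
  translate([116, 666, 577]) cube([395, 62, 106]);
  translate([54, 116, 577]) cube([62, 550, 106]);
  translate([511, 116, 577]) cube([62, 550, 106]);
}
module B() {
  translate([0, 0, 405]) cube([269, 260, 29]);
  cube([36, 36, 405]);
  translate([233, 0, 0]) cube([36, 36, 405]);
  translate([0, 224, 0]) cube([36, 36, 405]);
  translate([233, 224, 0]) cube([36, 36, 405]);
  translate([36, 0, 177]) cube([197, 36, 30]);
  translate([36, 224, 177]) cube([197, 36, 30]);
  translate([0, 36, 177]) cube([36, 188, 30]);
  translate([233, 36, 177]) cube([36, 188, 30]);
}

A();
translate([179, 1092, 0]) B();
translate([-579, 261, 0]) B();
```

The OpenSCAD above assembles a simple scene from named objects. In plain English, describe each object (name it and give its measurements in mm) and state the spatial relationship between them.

A is a table: top 627 mm (x) × 782 mm (y), 35 mm thick, upper face at z = 718 mm, on four 62×62 mm square legs, each inset 54 mm from the nearest pair of top edges, running from z = 0 to the bottom of the top. Four apron rails, 62 mm thick and 106 mm tall, run between adjacent legs with their top edges flush with the underside of the top and their outer faces flush with the legs' outer faces.

B is a simple wooden stool: a rectangular seat 269 mm (x) by 260 mm (y), 29 mm thick, top face at z = 434 mm, on four square legs, each 36×36 mm in cross-section. The legs rest on z = 0, each flush with a corner of the seat. Four stretchers, 36 mm wide and 30 mm tall, connect adjacent legs with their undersides at z = 177 mm, each running between the inner faces of the legs it joins and aligned with the legs' outer faces on the other axis.

Two stools sit around the table at the +y, −x sides.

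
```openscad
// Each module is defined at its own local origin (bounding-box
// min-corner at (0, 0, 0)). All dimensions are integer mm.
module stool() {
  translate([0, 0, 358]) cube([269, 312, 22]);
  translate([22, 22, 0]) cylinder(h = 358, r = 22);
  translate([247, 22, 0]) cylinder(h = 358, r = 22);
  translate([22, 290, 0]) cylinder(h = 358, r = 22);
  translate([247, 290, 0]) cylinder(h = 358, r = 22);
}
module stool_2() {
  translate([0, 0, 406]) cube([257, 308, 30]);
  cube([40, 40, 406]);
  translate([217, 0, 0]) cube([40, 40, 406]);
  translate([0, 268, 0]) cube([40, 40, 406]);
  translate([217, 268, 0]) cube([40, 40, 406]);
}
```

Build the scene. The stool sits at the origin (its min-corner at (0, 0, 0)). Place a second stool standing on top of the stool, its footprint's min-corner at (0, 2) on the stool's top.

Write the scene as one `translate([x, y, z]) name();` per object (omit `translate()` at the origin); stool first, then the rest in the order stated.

stool();
translate([0, 2, 380]) stool_2();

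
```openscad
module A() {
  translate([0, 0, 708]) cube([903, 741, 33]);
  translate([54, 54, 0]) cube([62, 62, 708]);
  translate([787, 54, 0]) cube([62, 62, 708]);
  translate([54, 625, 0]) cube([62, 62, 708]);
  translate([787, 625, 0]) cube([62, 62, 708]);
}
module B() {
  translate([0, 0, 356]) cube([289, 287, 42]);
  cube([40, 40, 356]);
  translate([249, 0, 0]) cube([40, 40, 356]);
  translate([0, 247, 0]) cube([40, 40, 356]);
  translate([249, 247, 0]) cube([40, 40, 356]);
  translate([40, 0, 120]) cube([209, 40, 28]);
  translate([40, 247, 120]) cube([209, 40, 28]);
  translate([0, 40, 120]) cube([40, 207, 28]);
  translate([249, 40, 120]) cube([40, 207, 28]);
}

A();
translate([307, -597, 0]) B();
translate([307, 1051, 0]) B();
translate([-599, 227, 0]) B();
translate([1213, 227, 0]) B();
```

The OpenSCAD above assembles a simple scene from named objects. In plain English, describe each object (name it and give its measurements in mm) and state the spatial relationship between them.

A is a rectangular dining table. The top is 903×741×33 mm with its upper surface at z = 741 mm. It stands on four 62×62 mm square legs, each inset 54 mm from the nearest pair of top edges, running from the floor to the underside of the top.

B is a four-legged stool. The seat is 289×287 mm, 42 mm thick, top at z = 398 mm. It stands on four square legs, each 40×40 mm in cross-section, from z = 0 to the seat underside, each flush with a corner of the seat. Four stretchers, 40 mm wide and 28 mm tall, connect adjacent legs with their undersides at z = 120 mm, each running between the inner faces of the legs it joins and aligned with the legs' outer faces on the other axis.

Four stools sit around the table at the −y, +y, −x, +x sides.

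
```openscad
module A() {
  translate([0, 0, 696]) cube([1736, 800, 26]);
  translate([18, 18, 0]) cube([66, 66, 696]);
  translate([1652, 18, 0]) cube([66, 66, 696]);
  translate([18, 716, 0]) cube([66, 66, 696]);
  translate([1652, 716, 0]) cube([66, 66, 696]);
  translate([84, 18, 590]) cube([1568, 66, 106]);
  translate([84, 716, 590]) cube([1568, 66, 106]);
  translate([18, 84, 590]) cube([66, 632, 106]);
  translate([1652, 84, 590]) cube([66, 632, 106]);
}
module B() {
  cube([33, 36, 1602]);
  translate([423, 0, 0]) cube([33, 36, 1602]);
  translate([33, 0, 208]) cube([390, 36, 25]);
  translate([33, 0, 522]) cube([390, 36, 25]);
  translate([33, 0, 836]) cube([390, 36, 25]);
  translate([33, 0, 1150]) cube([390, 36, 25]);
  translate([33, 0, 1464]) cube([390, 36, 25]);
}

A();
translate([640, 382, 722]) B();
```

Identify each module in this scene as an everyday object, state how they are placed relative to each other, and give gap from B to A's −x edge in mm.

The ladder's min-x is at 640; the table's min-x is 0; gap = 640 mm.

A is a table. B is a ladder. The ladder is on top of the table, centred. The gap from the ladder to the table's −x edge is 640 mm.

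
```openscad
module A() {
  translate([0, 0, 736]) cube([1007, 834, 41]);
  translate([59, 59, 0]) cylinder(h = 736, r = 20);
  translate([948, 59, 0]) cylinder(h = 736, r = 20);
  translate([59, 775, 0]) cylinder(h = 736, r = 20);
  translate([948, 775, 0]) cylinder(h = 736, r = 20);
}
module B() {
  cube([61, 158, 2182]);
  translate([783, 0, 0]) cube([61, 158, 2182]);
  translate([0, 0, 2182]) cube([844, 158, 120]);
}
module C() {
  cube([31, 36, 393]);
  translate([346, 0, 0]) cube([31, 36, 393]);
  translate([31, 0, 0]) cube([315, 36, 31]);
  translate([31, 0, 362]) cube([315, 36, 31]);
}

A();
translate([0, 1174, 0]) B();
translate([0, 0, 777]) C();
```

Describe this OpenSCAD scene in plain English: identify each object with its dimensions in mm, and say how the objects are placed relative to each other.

A is a rectangular dining table. The top is 1007×834×41 mm with its upper surface at z = 777 mm. It stands on four round legs of 40 mm diameter, each leg's bounding box inset 39 mm from the nearest pair of top edges, running from the floor to the underside of the top.

B is a door frame. The clear opening is 722 mm wide and 2182 mm high. Two 61 mm wide jambs, 158 mm deep, stand either side of the opening from the floor to the top of the opening. A 120 mm thick head sits across the top of both jambs, spanning the full outside width of the frame.

C is a picture frame with a 315×331 mm rectangular opening (x by z) and a uniform 31 mm border on every side. Frame depth is 36 mm along y. It is built from two vertical stiles running the full outside height and two horizontal rails spanning the gap between the stiles.

The door frame is on the floor beside the table on its +y side. The picture frame is on top of the table.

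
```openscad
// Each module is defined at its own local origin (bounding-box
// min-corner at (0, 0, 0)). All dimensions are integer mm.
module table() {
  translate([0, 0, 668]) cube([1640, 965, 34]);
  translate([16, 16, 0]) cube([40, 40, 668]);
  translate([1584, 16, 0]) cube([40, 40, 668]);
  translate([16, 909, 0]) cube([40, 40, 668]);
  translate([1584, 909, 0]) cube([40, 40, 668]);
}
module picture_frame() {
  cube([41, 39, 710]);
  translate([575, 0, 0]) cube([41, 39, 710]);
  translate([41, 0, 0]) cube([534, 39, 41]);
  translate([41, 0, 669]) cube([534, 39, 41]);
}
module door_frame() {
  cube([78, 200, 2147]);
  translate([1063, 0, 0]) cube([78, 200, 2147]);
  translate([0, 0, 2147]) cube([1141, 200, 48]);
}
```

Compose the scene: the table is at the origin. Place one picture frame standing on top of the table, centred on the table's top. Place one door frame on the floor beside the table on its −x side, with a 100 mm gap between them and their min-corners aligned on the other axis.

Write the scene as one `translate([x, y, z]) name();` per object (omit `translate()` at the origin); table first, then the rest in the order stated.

table();
translate([512, 463, 702]) picture_frame();
translate([-1241, 0, 0]) door_frame();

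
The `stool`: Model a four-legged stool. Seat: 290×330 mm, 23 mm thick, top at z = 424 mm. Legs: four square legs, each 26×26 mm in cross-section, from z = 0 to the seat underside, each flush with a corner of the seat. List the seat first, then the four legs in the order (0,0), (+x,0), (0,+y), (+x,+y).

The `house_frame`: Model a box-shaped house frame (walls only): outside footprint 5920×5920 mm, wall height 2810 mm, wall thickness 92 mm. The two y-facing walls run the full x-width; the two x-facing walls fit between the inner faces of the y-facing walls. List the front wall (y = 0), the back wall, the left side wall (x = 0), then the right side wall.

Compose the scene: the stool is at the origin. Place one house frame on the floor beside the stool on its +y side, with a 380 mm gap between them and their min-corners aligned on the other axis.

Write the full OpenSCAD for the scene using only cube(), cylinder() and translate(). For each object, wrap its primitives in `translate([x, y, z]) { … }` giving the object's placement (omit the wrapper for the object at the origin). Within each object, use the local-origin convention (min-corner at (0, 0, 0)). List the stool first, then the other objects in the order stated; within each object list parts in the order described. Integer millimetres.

translate([0, 0, 401]) cube([290, 330, 23]);
cube([26, 26, 401]);
translate([264, 0, 0]) cube([26, 26, 401]);
translate([0, 304, 0]) cube([26, 26, 401]);
translate([264, 304, 0]) cube([26, 26, 401]);
translate([0, 710, 0]) {
  cube([5920, 92, 2810]);
  translate([0, 5828, 0]) cube([5920, 92, 2810]);
  translate([0, 92, 0]) cube([92, 5736, 2810]);
  translate([5828, 92, 0]) cube([92, 5736, 2810]);
}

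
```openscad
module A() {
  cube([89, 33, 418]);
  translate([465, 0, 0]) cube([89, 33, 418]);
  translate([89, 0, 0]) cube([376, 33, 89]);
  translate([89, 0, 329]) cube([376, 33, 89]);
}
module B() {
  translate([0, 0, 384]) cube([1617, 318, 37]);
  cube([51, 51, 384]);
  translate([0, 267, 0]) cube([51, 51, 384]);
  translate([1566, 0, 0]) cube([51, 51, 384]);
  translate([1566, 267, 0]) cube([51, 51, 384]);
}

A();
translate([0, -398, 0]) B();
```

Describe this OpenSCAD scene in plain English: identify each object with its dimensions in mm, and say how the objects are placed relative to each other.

A is a rectangular picture frame lying in the x–z plane (depth along y). The opening is 376 mm wide (x) by 240 mm tall (z), surrounded by a border 89 mm wide on all four sides. The frame is 33 mm deep and is made of two full-height vertical stiles with two horizontal rails fitted between them.

B is a long wooden bench with a 1617 mm (x) × 318 mm (y) seat, 37 mm thick, its top surface 421 mm above the floor. Four 51 mm square legs at the seat corners, flush with the edges, run from z = 0 to the seat underside.

The bench is on the floor beside the picture frame on its −y side.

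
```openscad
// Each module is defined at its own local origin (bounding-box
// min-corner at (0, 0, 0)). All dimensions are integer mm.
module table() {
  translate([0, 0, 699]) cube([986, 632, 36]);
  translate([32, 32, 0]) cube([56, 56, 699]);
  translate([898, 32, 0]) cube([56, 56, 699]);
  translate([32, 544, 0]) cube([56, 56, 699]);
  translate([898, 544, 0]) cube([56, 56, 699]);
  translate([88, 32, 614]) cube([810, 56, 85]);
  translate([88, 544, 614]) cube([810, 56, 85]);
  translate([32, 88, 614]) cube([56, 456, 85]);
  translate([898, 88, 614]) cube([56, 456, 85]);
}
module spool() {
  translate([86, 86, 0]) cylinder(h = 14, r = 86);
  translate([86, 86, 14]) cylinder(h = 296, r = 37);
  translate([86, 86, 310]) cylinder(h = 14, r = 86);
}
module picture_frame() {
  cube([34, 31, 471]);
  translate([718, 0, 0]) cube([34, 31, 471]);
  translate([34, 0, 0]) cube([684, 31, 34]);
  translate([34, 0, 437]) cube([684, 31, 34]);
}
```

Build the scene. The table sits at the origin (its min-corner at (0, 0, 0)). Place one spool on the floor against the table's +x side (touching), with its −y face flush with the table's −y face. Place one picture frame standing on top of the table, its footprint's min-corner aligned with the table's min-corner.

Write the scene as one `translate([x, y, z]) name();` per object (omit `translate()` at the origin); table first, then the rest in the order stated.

table();
translate([986, 0, 0]) spool();
translate([0, 0, 735]) picture_frame();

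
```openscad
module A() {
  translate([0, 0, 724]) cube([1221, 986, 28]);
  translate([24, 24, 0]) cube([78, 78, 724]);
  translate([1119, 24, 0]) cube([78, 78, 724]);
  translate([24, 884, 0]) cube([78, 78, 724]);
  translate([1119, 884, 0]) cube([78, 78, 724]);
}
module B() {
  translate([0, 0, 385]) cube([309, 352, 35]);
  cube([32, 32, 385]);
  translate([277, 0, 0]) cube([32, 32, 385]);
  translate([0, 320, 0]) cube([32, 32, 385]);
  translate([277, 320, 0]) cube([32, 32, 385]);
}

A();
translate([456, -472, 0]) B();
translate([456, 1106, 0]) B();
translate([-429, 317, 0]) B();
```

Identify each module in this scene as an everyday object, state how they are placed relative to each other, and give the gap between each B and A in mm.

A is a table. B is a stool. Three stools sit around the table at the −y, +y, −x sides. The gap between each stool and the table is 120 mm.

Each stool's nearest face is 120 mm from the table's bounding box.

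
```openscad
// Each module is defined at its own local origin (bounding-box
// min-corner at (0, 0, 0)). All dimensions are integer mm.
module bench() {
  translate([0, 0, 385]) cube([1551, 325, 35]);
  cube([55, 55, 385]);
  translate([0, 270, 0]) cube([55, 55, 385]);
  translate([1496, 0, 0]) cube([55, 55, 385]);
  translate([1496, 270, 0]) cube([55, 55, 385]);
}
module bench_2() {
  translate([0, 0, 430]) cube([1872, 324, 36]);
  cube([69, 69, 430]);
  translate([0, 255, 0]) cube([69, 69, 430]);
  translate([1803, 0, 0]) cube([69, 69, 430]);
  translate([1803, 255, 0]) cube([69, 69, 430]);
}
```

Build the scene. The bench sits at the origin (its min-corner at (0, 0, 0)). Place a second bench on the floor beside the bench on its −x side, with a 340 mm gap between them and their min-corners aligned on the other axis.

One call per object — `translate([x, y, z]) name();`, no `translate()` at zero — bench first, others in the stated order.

bench();
translate([-2212, 0, 0]) bench_2();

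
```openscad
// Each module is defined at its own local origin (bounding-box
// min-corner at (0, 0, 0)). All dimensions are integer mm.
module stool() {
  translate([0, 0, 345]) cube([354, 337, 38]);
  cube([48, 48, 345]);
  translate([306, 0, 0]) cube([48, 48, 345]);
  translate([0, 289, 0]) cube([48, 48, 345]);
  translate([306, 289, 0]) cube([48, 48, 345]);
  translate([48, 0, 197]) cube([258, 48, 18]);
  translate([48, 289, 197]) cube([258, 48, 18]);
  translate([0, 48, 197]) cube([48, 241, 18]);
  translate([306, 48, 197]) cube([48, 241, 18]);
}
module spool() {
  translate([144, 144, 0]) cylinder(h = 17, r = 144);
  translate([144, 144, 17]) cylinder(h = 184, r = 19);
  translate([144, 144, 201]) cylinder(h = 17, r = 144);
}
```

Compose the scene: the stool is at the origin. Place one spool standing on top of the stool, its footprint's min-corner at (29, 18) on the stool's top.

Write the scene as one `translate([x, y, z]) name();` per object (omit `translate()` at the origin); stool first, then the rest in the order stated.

stool();
translate([29, 18, 383]) spool();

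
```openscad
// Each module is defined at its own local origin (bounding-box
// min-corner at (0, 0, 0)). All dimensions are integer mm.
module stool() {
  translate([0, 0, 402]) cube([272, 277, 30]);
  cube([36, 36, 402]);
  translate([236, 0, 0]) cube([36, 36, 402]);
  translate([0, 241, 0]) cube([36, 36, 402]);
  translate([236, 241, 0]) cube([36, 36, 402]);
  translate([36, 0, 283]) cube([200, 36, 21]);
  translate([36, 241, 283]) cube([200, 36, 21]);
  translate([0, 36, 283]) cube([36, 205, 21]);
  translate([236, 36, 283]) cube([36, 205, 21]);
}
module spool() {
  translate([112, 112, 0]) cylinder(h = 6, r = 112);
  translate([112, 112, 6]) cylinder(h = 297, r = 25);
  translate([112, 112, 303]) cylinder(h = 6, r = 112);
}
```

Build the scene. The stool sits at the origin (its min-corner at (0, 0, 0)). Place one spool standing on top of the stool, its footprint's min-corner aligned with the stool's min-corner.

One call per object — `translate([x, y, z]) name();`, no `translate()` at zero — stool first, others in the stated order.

stool();
translate([0, 0, 432]) spool();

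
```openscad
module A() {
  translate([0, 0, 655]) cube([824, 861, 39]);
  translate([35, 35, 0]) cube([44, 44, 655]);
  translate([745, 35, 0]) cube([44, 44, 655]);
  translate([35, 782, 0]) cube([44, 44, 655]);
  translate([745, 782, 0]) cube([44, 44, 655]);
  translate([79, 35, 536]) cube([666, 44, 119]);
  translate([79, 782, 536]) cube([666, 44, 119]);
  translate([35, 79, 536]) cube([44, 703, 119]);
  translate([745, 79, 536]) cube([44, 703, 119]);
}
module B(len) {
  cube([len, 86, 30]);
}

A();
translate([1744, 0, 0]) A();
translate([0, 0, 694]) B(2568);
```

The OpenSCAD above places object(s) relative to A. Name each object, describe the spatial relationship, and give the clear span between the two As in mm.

Second table starts at x = 1744; first ends at x = 824; clear span = 1744 − 824 = 920 mm.

A is a table. B is a beam. A beam spans the tops of two tables. The clear span between the two tables is 920 mm.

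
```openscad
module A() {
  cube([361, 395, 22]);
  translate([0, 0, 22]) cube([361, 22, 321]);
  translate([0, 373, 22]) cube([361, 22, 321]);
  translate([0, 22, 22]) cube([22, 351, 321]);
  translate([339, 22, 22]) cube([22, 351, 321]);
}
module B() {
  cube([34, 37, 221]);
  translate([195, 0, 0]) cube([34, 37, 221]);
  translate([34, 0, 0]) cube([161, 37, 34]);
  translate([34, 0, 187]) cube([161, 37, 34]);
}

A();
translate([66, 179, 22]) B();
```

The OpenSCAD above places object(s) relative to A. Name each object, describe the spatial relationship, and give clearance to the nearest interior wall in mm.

Clearances: x = 44, y = 157; minimum 44 mm.

A is an open box. B is a picture frame. The picture frame sits inside the open box, centred. The clearance to the nearest interior wall is 44 mm.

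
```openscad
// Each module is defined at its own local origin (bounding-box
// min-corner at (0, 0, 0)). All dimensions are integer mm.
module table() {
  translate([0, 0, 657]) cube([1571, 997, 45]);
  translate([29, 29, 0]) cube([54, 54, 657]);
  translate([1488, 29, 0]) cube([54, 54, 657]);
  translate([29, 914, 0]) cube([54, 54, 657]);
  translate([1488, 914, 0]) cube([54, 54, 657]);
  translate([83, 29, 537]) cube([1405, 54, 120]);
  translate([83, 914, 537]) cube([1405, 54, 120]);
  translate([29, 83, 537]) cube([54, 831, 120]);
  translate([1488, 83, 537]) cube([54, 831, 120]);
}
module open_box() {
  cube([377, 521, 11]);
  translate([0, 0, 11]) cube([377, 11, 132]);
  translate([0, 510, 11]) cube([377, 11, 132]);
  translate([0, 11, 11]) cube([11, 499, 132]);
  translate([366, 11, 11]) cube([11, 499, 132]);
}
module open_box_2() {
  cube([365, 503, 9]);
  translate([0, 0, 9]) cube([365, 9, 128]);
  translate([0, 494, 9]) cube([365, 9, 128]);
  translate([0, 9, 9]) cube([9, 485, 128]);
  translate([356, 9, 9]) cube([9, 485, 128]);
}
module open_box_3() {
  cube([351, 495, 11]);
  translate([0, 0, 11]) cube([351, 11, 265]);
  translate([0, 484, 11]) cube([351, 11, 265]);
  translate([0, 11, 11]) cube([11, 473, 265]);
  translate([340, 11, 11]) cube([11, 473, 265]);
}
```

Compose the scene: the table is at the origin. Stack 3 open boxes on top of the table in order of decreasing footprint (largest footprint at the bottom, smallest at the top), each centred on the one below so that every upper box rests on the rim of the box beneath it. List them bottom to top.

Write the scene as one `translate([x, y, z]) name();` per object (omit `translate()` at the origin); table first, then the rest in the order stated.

table();
translate([597, 238, 702]) open_box();
translate([603, 247, 845]) open_box_2();
translate([610, 251, 982]) open_box_3();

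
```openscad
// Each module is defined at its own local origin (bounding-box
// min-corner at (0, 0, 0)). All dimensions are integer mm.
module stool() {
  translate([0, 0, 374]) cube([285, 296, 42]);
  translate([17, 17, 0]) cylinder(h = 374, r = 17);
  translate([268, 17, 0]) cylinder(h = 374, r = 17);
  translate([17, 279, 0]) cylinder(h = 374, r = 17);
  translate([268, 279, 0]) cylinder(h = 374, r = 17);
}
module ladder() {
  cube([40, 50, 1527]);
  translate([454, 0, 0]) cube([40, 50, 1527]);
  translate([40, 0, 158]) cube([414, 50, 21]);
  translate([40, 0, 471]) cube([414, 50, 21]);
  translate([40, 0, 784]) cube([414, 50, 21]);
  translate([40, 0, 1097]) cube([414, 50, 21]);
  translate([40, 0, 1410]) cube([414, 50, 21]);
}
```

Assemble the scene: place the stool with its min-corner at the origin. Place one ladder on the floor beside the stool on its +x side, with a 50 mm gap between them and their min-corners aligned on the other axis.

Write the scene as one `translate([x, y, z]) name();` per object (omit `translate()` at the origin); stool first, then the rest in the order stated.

stool();
translate([335, 0, 0]) ladder();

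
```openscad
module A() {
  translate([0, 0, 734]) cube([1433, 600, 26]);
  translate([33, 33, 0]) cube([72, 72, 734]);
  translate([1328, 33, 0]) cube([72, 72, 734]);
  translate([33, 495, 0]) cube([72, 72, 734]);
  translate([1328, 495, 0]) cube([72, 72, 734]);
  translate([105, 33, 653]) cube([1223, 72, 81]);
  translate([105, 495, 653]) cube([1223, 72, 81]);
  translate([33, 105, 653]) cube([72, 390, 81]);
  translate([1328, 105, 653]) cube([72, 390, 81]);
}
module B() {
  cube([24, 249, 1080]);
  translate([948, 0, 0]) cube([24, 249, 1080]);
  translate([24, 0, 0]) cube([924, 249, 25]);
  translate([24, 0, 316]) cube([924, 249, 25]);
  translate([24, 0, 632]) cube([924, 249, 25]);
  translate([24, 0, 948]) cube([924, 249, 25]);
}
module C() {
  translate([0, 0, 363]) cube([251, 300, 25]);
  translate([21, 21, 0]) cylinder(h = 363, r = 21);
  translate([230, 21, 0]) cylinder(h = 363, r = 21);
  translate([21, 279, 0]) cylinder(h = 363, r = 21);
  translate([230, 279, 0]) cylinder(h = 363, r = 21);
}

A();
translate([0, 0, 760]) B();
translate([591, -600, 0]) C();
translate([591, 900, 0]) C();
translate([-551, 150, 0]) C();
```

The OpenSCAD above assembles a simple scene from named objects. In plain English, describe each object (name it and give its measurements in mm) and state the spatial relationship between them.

A is a table with a 1433×600 mm rectangular top, 26 mm thick, top surface at z = 760 mm, supported by four 72×72 mm square legs, each inset 33 mm from the nearest pair of top edges, running from the floor. Four apron rails, 72 mm thick and 81 mm tall, run between adjacent legs with their top edges flush with the underside of the top and their outer faces flush with the legs' outer faces.

B is an open bookshelf. Two side panels, each 24 mm thick, 249 mm deep and 1080 mm tall, stand 972 mm apart (outside-to-outside). Between them sit 4 shelves, each 25 mm thick and 249 mm deep, spanning the full gap between the sides. The bottom shelf rests on the floor (its underside at z = 0) and the clear gap between one shelf's top and the next shelf's underside is 291 mm.

C is a four-legged stool. The seat is 251×300 mm, 25 mm thick, top at z = 388 mm. It stands on four round legs, each 42 mm in diameter, from z = 0 to the seat underside, each leg's axis is inset half a diameter from the nearest pair of seat edges (so the leg's bounding box is flush with the corner).

The bookshelf is on top of the table. Three stools sit around the table at the −y, +y, −x sides.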